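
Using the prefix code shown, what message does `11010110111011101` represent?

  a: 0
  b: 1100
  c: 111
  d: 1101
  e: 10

daddd

Read left to right; each codeword is recognised as soon as it completes (prefix code):
  1101→d | 0→a | 1101→d | 1101→d | 1101→d
Decoded message: daddd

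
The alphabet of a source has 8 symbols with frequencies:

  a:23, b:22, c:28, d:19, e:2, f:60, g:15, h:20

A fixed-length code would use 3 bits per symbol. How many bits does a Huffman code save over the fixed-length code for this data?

Fixed-length: 3 bits × 189 symbols = 567 bits.
Huffman merges:
e(2) + g(15) → 17
17 + d(19) → 36
h(20) + b(22) → 42
a(23) + c(28) → 51
36 + 42 → 78
51 + f(60) → 111
78 + 111 → 189
Huffman total = 17 + 36 + 42 + 51 + 78 + 111 + 189 = 524 bits.
Saving = 567 − 524 = 43 bits.

43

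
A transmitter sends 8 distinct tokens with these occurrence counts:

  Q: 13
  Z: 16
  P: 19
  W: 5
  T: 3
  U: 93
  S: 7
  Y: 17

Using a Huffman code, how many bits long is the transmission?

384

Greedily combine the two least-frequent nodes:
combine T(3), W(5) → 8
combine S(7), 8 → 15
combine Q(13), 15 → 28
combine Z(16), Y(17) → 33
combine P(19), 28 → 47
combine 33, 47 → 80
combine 80, U(93) → 173
Total encoded bits = sum of merged weights = 8 + 15 + 28 + 33 + 47 + 80 + 173 = 384.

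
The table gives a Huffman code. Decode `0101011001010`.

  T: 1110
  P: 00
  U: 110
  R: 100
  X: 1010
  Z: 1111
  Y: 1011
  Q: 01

QQQRX

Read left to right; each codeword is recognised as soon as it completes (prefix code):
  01→Q | 01→Q | 01→Q | 100→R | 1010→X
Decoded message: QQQRX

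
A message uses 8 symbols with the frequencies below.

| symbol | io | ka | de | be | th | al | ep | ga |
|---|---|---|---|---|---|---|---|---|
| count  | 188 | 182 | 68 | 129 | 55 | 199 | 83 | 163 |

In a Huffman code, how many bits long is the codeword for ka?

Repeatedly merge the two smallest:
th(55) + de(68) → 123
ep(83) + 123 → 206
be(129) + ga(163) → 292
ka(182) + io(188) → 370
al(199) + 206 → 405
292 + 370 → 662
405 + 662 → 1067
The subtree containing ka is merged 3 times, so code length = 3.

3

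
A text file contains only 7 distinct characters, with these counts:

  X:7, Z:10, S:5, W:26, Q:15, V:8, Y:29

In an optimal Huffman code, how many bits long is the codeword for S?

4

Build the tree from the bottom:
combine S(5), X(7) → 12
combine V(8), Z(10) → 18
combine 12, Q(15) → 27
combine 18, W(26) → 44
combine 27, Y(29) → 56
combine 44, 56 → 100
The subtree containing S is merged 4 times, so code length = 4.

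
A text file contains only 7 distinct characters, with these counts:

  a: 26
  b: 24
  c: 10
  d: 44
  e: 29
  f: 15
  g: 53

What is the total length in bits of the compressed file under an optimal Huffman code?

Greedily combine the two least-frequent nodes:
merge c(10) and f(15): 25
merge b(24) and 25: 49
merge a(26) and e(29): 55
merge d(44) and 49: 93
merge g(53) and 55: 108
merge 93 and 108: 201
Each symbol's bit-cost is frequency × depth; summing gives 531 bits (equivalently 25 + 49 + 55 + 93 + 108 + 201).

531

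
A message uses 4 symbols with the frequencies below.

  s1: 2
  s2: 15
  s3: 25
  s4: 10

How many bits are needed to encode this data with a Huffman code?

91

Merge the two smallest weights repeatedly:
s1(2) + s4(10) → 12
12 + s2(15) → 27
s3(25) + 27 → 52
Total encoded bits = sum of merged weights = 12 + 27 + 52 = 91.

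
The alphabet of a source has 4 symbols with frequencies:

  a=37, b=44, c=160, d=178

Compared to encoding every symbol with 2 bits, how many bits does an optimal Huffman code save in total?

Fixed-length: 2 bits × 419 symbols = 838 bits.
Huffman merges:
a(37) + b(44) → 81
81 + c(160) → 241
d(178) + 241 → 419
Huffman total = 81 + 241 + 419 = 741 bits.
Saving = 838 − 741 = 97 bits.

97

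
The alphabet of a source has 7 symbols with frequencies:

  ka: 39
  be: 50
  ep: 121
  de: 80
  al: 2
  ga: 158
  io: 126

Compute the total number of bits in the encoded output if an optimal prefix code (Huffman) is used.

1455

Merge the two smallest weights repeatedly:
merge al(2) and ka(39): 41
merge 41 and be(50): 91
merge de(80) and 91: 171
merge ep(121) and io(126): 247
merge ga(158) and 171: 329
merge 247 and 329: 576
The encoded length is the sum of every internal node's weight: 41 + 91 + 171 + 247 + 329 + 576 = 1455 bits.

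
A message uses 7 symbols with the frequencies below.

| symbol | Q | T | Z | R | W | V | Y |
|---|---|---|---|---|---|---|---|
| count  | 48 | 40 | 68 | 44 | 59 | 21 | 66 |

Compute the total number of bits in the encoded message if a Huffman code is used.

965

Greedily combine the two least-frequent nodes:
V(21) + T(40) → 61
R(44) + Q(48) → 92
W(59) + 61 → 120
Y(66) + Z(68) → 134
92 + 120 → 212
134 + 212 → 346
Each symbol's bit-cost is frequency × depth; summing gives 965 bits (equivalently 61 + 92 + 120 + 134 + 212 + 346).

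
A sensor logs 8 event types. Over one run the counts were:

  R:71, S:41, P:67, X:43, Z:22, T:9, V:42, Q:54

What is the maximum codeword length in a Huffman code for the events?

Merge the two lowest-weight nodes at each step:
merge T(9) and Z(22): 31
merge 31 and S(41): 72
merge V(42) and X(43): 85
merge Q(54) and P(67): 121
merge R(71) and 72: 143
merge 85 and 121: 206
merge 143 and 206: 349
The first pair merged (T, Z) ends up deepest, at depth 4.

4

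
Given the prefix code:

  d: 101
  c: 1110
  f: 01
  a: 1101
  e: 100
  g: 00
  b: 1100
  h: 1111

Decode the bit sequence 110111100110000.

acfeg

Read left to right; each codeword is recognised as soon as it completes (prefix code):
  1101→a | 1110→c | 01→f | 100→e | 00→g
Decoded message: acfeg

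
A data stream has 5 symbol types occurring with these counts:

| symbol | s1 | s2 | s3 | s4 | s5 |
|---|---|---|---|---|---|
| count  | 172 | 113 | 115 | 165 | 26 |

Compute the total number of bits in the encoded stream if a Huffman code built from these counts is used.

1321

Greedily combine the two least-frequent nodes:
s5(26) + s2(113) → 139
s3(115) + 139 → 254
s4(165) + s1(172) → 337
254 + 337 → 591
Total encoded bits = sum of merged weights = 139 + 254 + 337 + 591 = 1321.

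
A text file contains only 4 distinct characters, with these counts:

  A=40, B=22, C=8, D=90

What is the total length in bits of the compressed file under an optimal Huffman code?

260

Build the Huffman tree bottom-up:
C(8) + B(22) → 30
30 + A(40) → 70
70 + D(90) → 160
The encoded length is the sum of every internal node's weight: 30 + 70 + 160 = 260 bits.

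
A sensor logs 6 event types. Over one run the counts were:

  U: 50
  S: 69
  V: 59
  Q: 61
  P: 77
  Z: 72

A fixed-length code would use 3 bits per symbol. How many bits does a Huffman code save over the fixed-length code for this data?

Fixed-length: 3 bits × 388 symbols = 1164 bits.
Huffman merges:
combine U(50), V(59) → 109
combine Q(61), S(69) → 130
combine Z(72), P(77) → 149
combine 109, 130 → 239
combine 149, 239 → 388
Huffman total = 109 + 130 + 149 + 239 + 388 = 1015 bits.
Saving = 1164 − 1015 = 149 bits.

149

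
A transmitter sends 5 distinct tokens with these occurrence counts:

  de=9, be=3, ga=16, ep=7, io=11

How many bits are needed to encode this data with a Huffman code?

Merge the two smallest weights repeatedly:
be(3) + ep(7) → 10
de(9) + 10 → 19
io(11) + ga(16) → 27
19 + 27 → 46
Each symbol's bit-cost is frequency × depth; summing gives 102 bits (equivalently 10 + 19 + 27 + 46).

102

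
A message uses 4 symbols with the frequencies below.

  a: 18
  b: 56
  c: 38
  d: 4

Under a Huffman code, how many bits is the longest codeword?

3

Merge the two lowest-weight nodes at each step:
combine d(4), a(18) → 22
combine 22, c(38) → 60
combine b(56), 60 → 116
The rarest symbols sit at the bottom; the longest codeword is 3 bits.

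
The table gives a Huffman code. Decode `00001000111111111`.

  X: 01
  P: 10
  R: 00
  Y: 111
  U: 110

RRPRYYY

Read left to right; each codeword is recognised as soon as it completes (prefix code):
  00→R | 00→R | 10→P | 00→R | 111→Y | 111→Y | 111→Y
Decoded message: RRPRYYY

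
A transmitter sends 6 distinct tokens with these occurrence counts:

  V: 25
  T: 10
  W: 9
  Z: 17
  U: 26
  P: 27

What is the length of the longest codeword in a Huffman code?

Merge the two lowest-weight nodes at each step:
merge W(9) and T(10): 19
merge Z(17) and 19: 36
merge V(25) and U(26): 51
merge P(27) and 36: 63
merge 51 and 63: 114
The first pair merged (W, T) ends up deepest, at depth 4.

4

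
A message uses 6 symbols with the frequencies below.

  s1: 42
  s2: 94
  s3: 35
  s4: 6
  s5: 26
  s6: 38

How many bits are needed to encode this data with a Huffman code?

567

Greedily combine the two least-frequent nodes:
s4(6) + s5(26) → 32
32 + s3(35) → 67
s6(38) + s1(42) → 80
67 + 80 → 147
s2(94) + 147 → 241
Each symbol's bit-cost is frequency × depth; summing gives 567 bits (equivalently 32 + 67 + 80 + 147 + 241).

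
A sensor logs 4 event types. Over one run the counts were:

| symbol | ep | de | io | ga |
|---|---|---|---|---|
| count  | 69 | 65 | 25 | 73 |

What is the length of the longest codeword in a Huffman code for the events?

Merge the two lowest-weight nodes at each step:
merge io(25) and de(65): 90
merge ep(69) and ga(73): 142
merge 90 and 142: 232
The rarest symbols sit at the bottom; the longest codeword is 2 bits.

2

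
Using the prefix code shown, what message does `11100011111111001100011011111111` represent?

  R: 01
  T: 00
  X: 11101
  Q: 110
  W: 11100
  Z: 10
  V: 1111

Read left to right; each codeword is recognised as soon as it completes (prefix code):
  11100→W | 01→R | 1111→V | 11100→W | 110→Q | 00→T | 110→Q | 1111→V | 1111→V
Decoded message: WRVWQTQVV

WRVWQTQVV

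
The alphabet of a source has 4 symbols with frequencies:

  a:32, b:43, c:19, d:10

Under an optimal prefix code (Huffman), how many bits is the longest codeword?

Merge the two lowest-weight nodes at each step:
combine d(10), c(19) → 29
combine 29, a(32) → 61
combine b(43), 61 → 104
Maximum depth reached is 3.

3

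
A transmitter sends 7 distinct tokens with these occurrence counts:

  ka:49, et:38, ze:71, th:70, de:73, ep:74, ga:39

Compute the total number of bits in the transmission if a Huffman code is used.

1168

Build the Huffman tree bottom-up:
merge et(38) and ga(39): 77
merge ka(49) and th(70): 119
merge ze(71) and de(73): 144
merge ep(74) and 77: 151
merge 119 and 144: 263
merge 151 and 263: 414
The encoded length is the sum of every internal node's weight: 77 + 119 + 144 + 151 + 263 + 414 = 1168 bits.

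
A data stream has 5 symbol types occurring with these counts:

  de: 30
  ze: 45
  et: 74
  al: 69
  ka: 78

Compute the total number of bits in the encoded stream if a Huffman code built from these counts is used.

Greedily combine the two least-frequent nodes:
de(30) + ze(45) → 75
al(69) + et(74) → 143
75 + ka(78) → 153
143 + 153 → 296
The encoded length is the sum of every internal node's weight: 75 + 143 + 153 + 296 = 667 bits.

667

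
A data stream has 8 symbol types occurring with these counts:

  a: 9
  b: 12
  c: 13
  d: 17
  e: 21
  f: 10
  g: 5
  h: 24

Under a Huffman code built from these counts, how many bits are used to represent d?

3

Build the tree from the bottom:
merge g(5) and a(9): 14
merge f(10) and b(12): 22
merge c(13) and 14: 27
merge d(17) and e(21): 38
merge 22 and h(24): 46
merge 27 and 38: 65
merge 46 and 65: 111
The subtree containing d is merged 3 times, so code length = 3.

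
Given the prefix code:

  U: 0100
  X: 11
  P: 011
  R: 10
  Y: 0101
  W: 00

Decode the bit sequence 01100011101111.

PWPRXX

Read left to right; each codeword is recognised as soon as it completes (prefix code):
  011→P | 00→W | 011→P | 10→R | 11→X | 11→X
Decoded message: PWPRXX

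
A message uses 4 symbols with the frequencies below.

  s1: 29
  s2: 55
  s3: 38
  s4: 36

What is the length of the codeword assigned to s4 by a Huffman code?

Huffman merges, smallest pair first:
merge s1(29) and s4(36): 65
merge s3(38) and s2(55): 93
merge 65 and 93: 158
s4's leaf is at depth 2, giving a 2-bit codeword.

2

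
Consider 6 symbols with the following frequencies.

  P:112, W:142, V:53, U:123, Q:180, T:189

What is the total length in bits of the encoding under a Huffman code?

2028

Merge the two smallest weights repeatedly:
merge V(53) and P(112): 165
merge U(123) and W(142): 265
merge 165 and Q(180): 345
merge T(189) and 265: 454
merge 345 and 454: 799
Each symbol's bit-cost is frequency × depth; summing gives 2028 bits (equivalently 165 + 265 + 345 + 454 + 799).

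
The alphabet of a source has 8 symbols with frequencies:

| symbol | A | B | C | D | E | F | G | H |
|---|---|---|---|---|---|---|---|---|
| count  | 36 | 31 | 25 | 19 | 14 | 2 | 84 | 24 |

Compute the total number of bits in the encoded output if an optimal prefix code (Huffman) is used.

636

Build the Huffman tree bottom-up:
combine F(2), E(14) → 16
combine 16, D(19) → 35
combine H(24), C(25) → 49
combine B(31), 35 → 66
combine A(36), 49 → 85
combine 66, G(84) → 150
combine 85, 150 → 235
Each symbol's bit-cost is frequency × depth; summing gives 636 bits (equivalently 16 + 35 + 49 + 66 + 85 + 150 + 235).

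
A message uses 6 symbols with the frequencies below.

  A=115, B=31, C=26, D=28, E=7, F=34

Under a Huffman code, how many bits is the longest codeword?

Merge the two lowest-weight nodes at each step:
E(7) + C(26) → 33
D(28) + B(31) → 59
33 + F(34) → 67
59 + 67 → 126
A(115) + 126 → 241
The rarest symbols sit at the bottom; the longest codeword is 4 bits.

4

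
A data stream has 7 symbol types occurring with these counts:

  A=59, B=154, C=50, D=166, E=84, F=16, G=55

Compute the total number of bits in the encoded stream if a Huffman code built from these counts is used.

1498

Merge the two smallest weights repeatedly:
combine F(16), C(50) → 66
combine G(55), A(59) → 114
combine 66, E(84) → 150
combine 114, 150 → 264
combine B(154), D(166) → 320
combine 264, 320 → 584
Each symbol's bit-cost is frequency × depth; summing gives 1498 bits (equivalently 66 + 114 + 150 + 264 + 320 + 584).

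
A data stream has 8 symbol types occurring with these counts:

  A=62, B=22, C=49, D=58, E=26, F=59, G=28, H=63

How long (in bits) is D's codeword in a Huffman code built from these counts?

3

Build the tree from the bottom:
B(22) + E(26) → 48
G(28) + 48 → 76
C(49) + D(58) → 107
F(59) + A(62) → 121
H(63) + 76 → 139
107 + 121 → 228
139 + 228 → 367
D's leaf is at depth 3, giving a 3-bit codeword.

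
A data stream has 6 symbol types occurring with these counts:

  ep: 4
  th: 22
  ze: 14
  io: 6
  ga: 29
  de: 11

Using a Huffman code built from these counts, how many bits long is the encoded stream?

Greedily combine the two least-frequent nodes:
ep(4) + io(6) → 10
10 + de(11) → 21
ze(14) + 21 → 35
th(22) + ga(29) → 51
35 + 51 → 86
Total encoded bits = sum of merged weights = 10 + 21 + 35 + 51 + 86 = 203.

203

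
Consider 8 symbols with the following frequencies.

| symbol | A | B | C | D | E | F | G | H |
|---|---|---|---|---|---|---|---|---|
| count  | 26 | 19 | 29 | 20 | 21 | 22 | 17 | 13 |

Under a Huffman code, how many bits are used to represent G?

3

Build the tree from the bottom:
merge H(13) and G(17): 30
merge B(19) and D(20): 39
merge E(21) and F(22): 43
merge A(26) and C(29): 55
merge 30 and 39: 69
merge 43 and 55: 98
merge 69 and 98: 167
G's leaf is at depth 3, giving a 3-bit codeword.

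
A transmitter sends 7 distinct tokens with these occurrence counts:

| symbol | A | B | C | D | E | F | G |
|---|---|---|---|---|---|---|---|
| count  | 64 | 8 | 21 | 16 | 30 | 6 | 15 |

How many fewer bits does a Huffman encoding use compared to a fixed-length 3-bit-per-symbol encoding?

85

Fixed-length: 3 bits × 160 symbols = 480 bits.
Huffman merges:
merge F(6) and B(8): 14
merge 14 and G(15): 29
merge D(16) and C(21): 37
merge 29 and E(30): 59
merge 37 and 59: 96
merge A(64) and 96: 160
Huffman total = 14 + 29 + 37 + 59 + 96 + 160 = 395 bits.
Saving = 480 − 395 = 85 bits.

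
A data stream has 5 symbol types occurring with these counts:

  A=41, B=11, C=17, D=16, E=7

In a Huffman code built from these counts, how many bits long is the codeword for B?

3

Build the tree from the bottom:
E(7) + B(11) → 18
D(16) + C(17) → 33
18 + 33 → 51
A(41) + 51 → 92
The subtree containing B is merged 3 times, so code length = 3.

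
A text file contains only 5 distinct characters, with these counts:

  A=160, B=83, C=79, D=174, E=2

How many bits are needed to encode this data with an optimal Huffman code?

Merge the two smallest weights repeatedly:
combine E(2), C(79) → 81
combine 81, B(83) → 164
combine A(160), 164 → 324
combine D(174), 324 → 498
Each symbol's bit-cost is frequency × depth; summing gives 1067 bits (equivalently 81 + 164 + 324 + 498).

1067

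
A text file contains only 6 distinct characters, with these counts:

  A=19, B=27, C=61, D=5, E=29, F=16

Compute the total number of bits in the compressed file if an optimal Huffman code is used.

Build the Huffman tree bottom-up:
D(5) + F(16) → 21
A(19) + 21 → 40
B(27) + E(29) → 56
40 + 56 → 96
C(61) + 96 → 157
Each symbol's bit-cost is frequency × depth; summing gives 370 bits (equivalently 21 + 40 + 56 + 96 + 157).

370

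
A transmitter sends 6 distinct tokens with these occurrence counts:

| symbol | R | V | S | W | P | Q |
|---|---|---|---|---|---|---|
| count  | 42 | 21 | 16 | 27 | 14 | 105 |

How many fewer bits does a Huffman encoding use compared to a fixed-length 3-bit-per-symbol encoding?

180

Fixed-length: 3 bits × 225 symbols = 675 bits.
Huffman merges:
merge P(14) and S(16): 30
merge V(21) and W(27): 48
merge 30 and R(42): 72
merge 48 and 72: 120
merge Q(105) and 120: 225
Huffman total = 30 + 48 + 72 + 120 + 225 = 495 bits.
Saving = 675 − 495 = 180 bits.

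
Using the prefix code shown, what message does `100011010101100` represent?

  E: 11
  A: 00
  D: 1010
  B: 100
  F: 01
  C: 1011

Read left to right; each codeword is recognised as soon as it completes (prefix code):
  100→B | 01→F | 1010→D | 1011→C | 00→A
Decoded message: BFDCA

BFDCA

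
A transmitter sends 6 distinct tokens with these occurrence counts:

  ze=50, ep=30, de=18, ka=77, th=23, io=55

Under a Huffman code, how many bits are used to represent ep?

Build the tree from the bottom:
merge de(18) and th(23): 41
merge ep(30) and 41: 71
merge ze(50) and io(55): 105
merge 71 and ka(77): 148
merge 105 and 148: 253
The subtree containing ep is merged 3 times, so code length = 3.

3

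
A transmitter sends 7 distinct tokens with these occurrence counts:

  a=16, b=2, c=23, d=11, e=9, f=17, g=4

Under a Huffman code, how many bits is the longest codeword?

Merge the two lowest-weight nodes at each step:
b(2) + g(4) → 6
6 + e(9) → 15
d(11) + 15 → 26
a(16) + f(17) → 33
c(23) + 26 → 49
33 + 49 → 82
Maximum depth reached is 5.

5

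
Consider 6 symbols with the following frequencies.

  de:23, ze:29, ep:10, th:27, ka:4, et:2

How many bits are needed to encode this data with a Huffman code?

212

Greedily combine the two least-frequent nodes:
et(2) + ka(4) → 6
6 + ep(10) → 16
16 + de(23) → 39
th(27) + ze(29) → 56
39 + 56 → 95
The encoded length is the sum of every internal node's weight: 6 + 16 + 39 + 56 + 95 = 212 bits.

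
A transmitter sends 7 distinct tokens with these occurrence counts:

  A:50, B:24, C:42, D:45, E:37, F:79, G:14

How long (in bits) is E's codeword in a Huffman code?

3

Huffman merges, smallest pair first:
merge G(14) and B(24): 38
merge E(37) and 38: 75
merge C(42) and D(45): 87
merge A(50) and 75: 125
merge F(79) and 87: 166
merge 125 and 166: 291
The subtree containing E is merged 3 times, so code length = 3.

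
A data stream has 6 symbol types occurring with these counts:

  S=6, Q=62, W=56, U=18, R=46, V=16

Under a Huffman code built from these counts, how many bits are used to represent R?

2

Huffman merges, smallest pair first:
combine S(6), V(16) → 22
combine U(18), 22 → 40
combine 40, R(46) → 86
combine W(56), Q(62) → 118
combine 86, 118 → 204
R sits 2 levels below the root, so its codeword is 2 bits.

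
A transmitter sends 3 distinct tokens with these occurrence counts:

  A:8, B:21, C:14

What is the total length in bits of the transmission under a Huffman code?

Build the Huffman tree bottom-up:
A(8) + C(14) → 22
B(21) + 22 → 43
Total encoded bits = sum of merged weights = 22 + 43 = 65.

65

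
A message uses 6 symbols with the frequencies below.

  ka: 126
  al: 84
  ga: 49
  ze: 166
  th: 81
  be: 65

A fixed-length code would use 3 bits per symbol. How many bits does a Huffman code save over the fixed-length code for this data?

Fixed-length: 3 bits × 571 symbols = 1713 bits.
Huffman merges:
merge ga(49) and be(65): 114
merge th(81) and al(84): 165
merge 114 and ka(126): 240
merge 165 and ze(166): 331
merge 240 and 331: 571
Huffman total = 114 + 165 + 240 + 331 + 571 = 1421 bits.
Saving = 1713 − 1421 = 292 bits.

292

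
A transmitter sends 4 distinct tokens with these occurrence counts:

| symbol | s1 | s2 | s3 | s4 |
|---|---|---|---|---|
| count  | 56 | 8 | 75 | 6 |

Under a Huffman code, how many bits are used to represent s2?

Repeatedly merge the two smallest:
s4(6) + s2(8) → 14
14 + s1(56) → 70
70 + s3(75) → 145
The subtree containing s2 is merged 3 times, so code length = 3.

3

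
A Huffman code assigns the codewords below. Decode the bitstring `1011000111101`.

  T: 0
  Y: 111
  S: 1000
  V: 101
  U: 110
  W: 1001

VSYV

Read left to right; each codeword is recognised as soon as it completes (prefix code):
  101→V | 1000→S | 111→Y | 101→V
Decoded message: VSYV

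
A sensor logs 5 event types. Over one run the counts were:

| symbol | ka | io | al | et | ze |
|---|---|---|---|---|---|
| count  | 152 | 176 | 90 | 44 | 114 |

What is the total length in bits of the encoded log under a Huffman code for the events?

Greedily combine the two least-frequent nodes:
merge et(44) and al(90): 134
merge ze(114) and 134: 248
merge ka(152) and io(176): 328
merge 248 and 328: 576
Total encoded bits = sum of merged weights = 134 + 248 + 328 + 576 = 1286.

1286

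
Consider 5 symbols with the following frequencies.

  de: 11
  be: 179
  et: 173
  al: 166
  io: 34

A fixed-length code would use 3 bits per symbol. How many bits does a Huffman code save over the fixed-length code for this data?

Fixed-length: 3 bits × 563 symbols = 1689 bits.
Huffman merges:
merge de(11) and io(34): 45
merge 45 and al(166): 211
merge et(173) and be(179): 352
merge 211 and 352: 563
Huffman total = 45 + 211 + 352 + 563 = 1171 bits.
Saving = 1689 − 1171 = 518 bits.

518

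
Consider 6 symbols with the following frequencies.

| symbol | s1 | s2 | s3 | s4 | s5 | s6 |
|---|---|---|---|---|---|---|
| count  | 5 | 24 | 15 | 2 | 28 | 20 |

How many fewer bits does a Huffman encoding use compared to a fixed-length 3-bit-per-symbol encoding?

65

Fixed-length: 3 bits × 94 symbols = 282 bits.
Huffman merges:
s4(2) + s1(5) → 7
7 + s3(15) → 22
s6(20) + 22 → 42
s2(24) + s5(28) → 52
42 + 52 → 94
Huffman total = 7 + 22 + 42 + 52 + 94 = 217 bits.
Saving = 282 − 217 = 65 bits.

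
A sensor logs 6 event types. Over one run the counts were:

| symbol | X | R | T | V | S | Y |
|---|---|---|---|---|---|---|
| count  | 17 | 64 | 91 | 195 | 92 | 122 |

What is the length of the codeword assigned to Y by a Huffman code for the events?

Repeatedly merge the two smallest:
combine X(17), R(64) → 81
combine 81, T(91) → 172
combine S(92), Y(122) → 214
combine 172, V(195) → 367
combine 214, 367 → 581
Y's leaf is at depth 2, giving a 2-bit codeword.

2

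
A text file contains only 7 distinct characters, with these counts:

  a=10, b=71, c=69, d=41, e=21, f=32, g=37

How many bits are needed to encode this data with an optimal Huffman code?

734

Greedily combine the two least-frequent nodes:
merge a(10) and e(21): 31
merge 31 and f(32): 63
merge g(37) and d(41): 78
merge 63 and c(69): 132
merge b(71) and 78: 149
merge 132 and 149: 281
Total encoded bits = sum of merged weights = 31 + 63 + 78 + 132 + 149 + 281 = 734.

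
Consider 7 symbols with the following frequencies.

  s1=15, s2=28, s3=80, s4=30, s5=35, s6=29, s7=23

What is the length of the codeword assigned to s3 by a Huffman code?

2

Build the tree from the bottom:
combine s1(15), s7(23) → 38
combine s2(28), s6(29) → 57
combine s4(30), s5(35) → 65
combine 38, 57 → 95
combine 65, s3(80) → 145
combine 95, 145 → 240
s3 sits 2 levels below the root, so its codeword is 2 bits.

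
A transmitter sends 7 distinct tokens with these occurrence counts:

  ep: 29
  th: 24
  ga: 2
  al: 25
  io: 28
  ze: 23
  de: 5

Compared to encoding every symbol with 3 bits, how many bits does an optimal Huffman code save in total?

Fixed-length: 3 bits × 136 symbols = 408 bits.
Huffman merges:
combine ga(2), de(5) → 7
combine 7, ze(23) → 30
combine th(24), al(25) → 49
combine io(28), ep(29) → 57
combine 30, 49 → 79
combine 57, 79 → 136
Huffman total = 7 + 30 + 49 + 57 + 79 + 136 = 358 bits.
Saving = 408 − 358 = 50 bits.

50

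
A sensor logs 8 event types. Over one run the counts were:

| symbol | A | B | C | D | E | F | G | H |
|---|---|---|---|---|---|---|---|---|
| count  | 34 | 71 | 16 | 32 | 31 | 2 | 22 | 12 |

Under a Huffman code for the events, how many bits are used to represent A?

Build the tree from the bottom:
F(2) + H(12) → 14
14 + C(16) → 30
G(22) + 30 → 52
E(31) + D(32) → 63
A(34) + 52 → 86
63 + B(71) → 134
86 + 134 → 220
The subtree containing A is merged 2 times, so code length = 2.

2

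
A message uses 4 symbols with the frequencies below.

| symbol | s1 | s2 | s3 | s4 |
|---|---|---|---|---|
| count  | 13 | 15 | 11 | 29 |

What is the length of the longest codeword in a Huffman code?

3

Merge the two lowest-weight nodes at each step:
merge s3(11) and s1(13): 24
merge s2(15) and 24: 39
merge s4(29) and 39: 68
Maximum depth reached is 3.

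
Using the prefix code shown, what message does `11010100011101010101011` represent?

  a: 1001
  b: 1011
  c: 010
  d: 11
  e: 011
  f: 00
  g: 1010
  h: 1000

Read left to right; each codeword is recognised as soon as it completes (prefix code):
  11→d | 010→c | 1000→h | 11→d | 1010→g | 1010→g | 1011→b
Decoded message: dchdggb

dchdggb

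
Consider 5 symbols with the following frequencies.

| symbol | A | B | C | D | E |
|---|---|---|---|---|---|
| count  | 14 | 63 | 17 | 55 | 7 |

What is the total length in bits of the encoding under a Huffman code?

Merge the two smallest weights repeatedly:
combine E(7), A(14) → 21
combine C(17), 21 → 38
combine 38, D(55) → 93
combine B(63), 93 → 156
Each symbol's bit-cost is frequency × depth; summing gives 308 bits (equivalently 21 + 38 + 93 + 156).

308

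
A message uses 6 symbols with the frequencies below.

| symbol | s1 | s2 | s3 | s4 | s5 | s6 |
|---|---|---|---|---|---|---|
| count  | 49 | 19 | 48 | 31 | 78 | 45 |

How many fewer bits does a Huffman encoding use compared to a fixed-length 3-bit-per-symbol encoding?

Fixed-length: 3 bits × 270 symbols = 810 bits.
Huffman merges:
combine s2(19), s4(31) → 50
combine s6(45), s3(48) → 93
combine s1(49), 50 → 99
combine s5(78), 93 → 171
combine 99, 171 → 270
Huffman total = 50 + 93 + 99 + 171 + 270 = 683 bits.
Saving = 810 − 683 = 127 bits.

127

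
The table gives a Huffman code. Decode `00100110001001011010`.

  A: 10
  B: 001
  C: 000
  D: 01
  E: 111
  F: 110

BBABBDAA

Read left to right; each codeword is recognised as soon as it completes (prefix code):
  001→B | 001→B | 10→A | 001→B | 001→B | 01→D | 10→A | 10→A
Decoded message: BBABBDAA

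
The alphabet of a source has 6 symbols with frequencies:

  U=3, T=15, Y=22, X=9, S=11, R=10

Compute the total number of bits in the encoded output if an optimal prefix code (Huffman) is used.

Build the Huffman tree bottom-up:
merge U(3) and X(9): 12
merge R(10) and S(11): 21
merge 12 and T(15): 27
merge 21 and Y(22): 43
merge 27 and 43: 70
Each symbol's bit-cost is frequency × depth; summing gives 173 bits (equivalently 12 + 21 + 27 + 43 + 70).

173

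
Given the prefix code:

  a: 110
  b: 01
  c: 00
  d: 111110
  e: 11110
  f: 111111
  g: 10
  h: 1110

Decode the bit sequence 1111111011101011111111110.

fghgfe

Read left to right; each codeword is recognised as soon as it completes (prefix code):
  111111→f | 10→g | 1110→h | 10→g | 111111→f | 11110→e
Decoded message: fghgfe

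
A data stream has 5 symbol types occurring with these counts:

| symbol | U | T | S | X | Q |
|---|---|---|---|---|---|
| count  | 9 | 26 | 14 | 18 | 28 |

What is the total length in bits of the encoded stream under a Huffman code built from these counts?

213

Build the Huffman tree bottom-up:
combine U(9), S(14) → 23
combine X(18), 23 → 41
combine T(26), Q(28) → 54
combine 41, 54 → 95
The encoded length is the sum of every internal node's weight: 23 + 41 + 54 + 95 = 213 bits.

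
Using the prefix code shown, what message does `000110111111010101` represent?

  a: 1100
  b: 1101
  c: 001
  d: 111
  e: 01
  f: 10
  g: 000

gbdbee

Read left to right; each codeword is recognised as soon as it completes (prefix code):
  000→g | 1101→b | 111→d | 1101→b | 01→e | 01→e
Decoded message: gbdbee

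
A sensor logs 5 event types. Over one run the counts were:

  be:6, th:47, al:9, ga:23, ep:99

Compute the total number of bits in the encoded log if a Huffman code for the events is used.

322

Merge the two smallest weights repeatedly:
combine be(6), al(9) → 15
combine 15, ga(23) → 38
combine 38, th(47) → 85
combine 85, ep(99) → 184
The encoded length is the sum of every internal node's weight: 15 + 38 + 85 + 184 = 322 bits.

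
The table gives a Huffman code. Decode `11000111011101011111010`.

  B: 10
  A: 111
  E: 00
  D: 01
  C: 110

Read left to right; each codeword is recognised as soon as it completes (prefix code):
  110→C | 00→E | 111→A | 01→D | 110→C | 10→B | 111→A | 110→C | 10→B
Decoded message: CEADCBACB

CEADCBACB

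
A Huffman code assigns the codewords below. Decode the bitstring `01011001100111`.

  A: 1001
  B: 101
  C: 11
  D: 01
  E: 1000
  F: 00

Read left to right; each codeword is recognised as soon as it completes (prefix code):
  01→D | 01→D | 1001→A | 1001→A | 11→C
Decoded message: DDAAC

DDAAC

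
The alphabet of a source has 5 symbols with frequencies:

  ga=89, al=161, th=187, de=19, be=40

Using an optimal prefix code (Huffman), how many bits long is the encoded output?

1012

Build the Huffman tree bottom-up:
de(19) + be(40) → 59
59 + ga(89) → 148
148 + al(161) → 309
th(187) + 309 → 496
Each symbol's bit-cost is frequency × depth; summing gives 1012 bits (equivalently 59 + 148 + 309 + 496).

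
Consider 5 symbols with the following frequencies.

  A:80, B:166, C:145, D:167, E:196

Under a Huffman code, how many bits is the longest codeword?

Merge the two lowest-weight nodes at each step:
A(80) + C(145) → 225
B(166) + D(167) → 333
E(196) + 225 → 421
333 + 421 → 754
The first pair merged (A, C) ends up deepest, at depth 3.

3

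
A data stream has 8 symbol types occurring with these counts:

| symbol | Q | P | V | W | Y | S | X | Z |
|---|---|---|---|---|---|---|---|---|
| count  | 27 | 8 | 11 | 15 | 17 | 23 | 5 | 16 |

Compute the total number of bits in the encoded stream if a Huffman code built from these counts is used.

Greedily combine the two least-frequent nodes:
merge X(5) and P(8): 13
merge V(11) and 13: 24
merge W(15) and Z(16): 31
merge Y(17) and S(23): 40
merge 24 and Q(27): 51
merge 31 and 40: 71
merge 51 and 71: 122
The encoded length is the sum of every internal node's weight: 13 + 24 + 31 + 40 + 51 + 71 + 122 = 352 bits.

352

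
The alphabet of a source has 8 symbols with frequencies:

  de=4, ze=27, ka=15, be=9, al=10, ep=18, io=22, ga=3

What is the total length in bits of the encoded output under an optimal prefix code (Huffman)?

Build the Huffman tree bottom-up:
combine ga(3), de(4) → 7
combine 7, be(9) → 16
combine al(10), ka(15) → 25
combine 16, ep(18) → 34
combine io(22), 25 → 47
combine ze(27), 34 → 61
combine 47, 61 → 108
Total encoded bits = sum of merged weights = 7 + 16 + 25 + 34 + 47 + 61 + 108 = 298.

298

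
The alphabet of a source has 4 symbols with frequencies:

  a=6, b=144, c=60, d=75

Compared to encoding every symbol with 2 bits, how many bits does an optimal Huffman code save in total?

Fixed-length: 2 bits × 285 symbols = 570 bits.
Huffman merges:
merge a(6) and c(60): 66
merge 66 and d(75): 141
merge 141 and b(144): 285
Huffman total = 66 + 141 + 285 = 492 bits.
Saving = 570 − 492 = 78 bits.

78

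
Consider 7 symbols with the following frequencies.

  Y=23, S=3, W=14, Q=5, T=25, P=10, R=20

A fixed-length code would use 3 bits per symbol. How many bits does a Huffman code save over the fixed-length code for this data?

Fixed-length: 3 bits × 100 symbols = 300 bits.
Huffman merges:
S(3) + Q(5) → 8
8 + P(10) → 18
W(14) + 18 → 32
R(20) + Y(23) → 43
T(25) + 32 → 57
43 + 57 → 100
Huffman total = 8 + 18 + 32 + 43 + 57 + 100 = 258 bits.
Saving = 300 − 258 = 42 bits.

42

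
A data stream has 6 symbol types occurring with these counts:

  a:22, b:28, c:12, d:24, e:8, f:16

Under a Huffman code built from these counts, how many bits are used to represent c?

Build the tree from the bottom:
combine e(8), c(12) → 20
combine f(16), 20 → 36
combine a(22), d(24) → 46
combine b(28), 36 → 64
combine 46, 64 → 110
c sits 4 levels below the root, so its codeword is 4 bits.

4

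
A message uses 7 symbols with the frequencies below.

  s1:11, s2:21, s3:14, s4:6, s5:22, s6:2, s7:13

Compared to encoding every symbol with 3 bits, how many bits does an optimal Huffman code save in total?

Fixed-length: 3 bits × 89 symbols = 267 bits.
Huffman merges:
combine s6(2), s4(6) → 8
combine 8, s1(11) → 19
combine s7(13), s3(14) → 27
combine 19, s2(21) → 40
combine s5(22), 27 → 49
combine 40, 49 → 89
Huffman total = 8 + 19 + 27 + 40 + 49 + 89 = 232 bits.
Saving = 267 − 232 = 35 bits.

35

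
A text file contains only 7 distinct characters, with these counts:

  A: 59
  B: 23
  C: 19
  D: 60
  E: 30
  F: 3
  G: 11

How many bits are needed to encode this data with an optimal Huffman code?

Merge the two smallest weights repeatedly:
combine F(3), G(11) → 14
combine 14, C(19) → 33
combine B(23), E(30) → 53
combine 33, 53 → 86
combine A(59), D(60) → 119
combine 86, 119 → 205
Each symbol's bit-cost is frequency × depth; summing gives 510 bits (equivalently 14 + 33 + 53 + 86 + 119 + 205).

510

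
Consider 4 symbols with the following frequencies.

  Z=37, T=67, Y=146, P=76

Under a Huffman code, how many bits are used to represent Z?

Repeatedly merge the two smallest:
combine Z(37), T(67) → 104
combine P(76), 104 → 180
combine Y(146), 180 → 326
The subtree containing Z is merged 3 times, so code length = 3.

3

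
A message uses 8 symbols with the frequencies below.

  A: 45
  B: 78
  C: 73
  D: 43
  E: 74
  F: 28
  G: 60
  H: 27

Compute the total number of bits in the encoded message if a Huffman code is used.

1261

Merge the two smallest weights repeatedly:
H(27) + F(28) → 55
D(43) + A(45) → 88
55 + G(60) → 115
C(73) + E(74) → 147
B(78) + 88 → 166
115 + 147 → 262
166 + 262 → 428
The encoded length is the sum of every internal node's weight: 55 + 88 + 115 + 147 + 166 + 262 + 428 = 1261 bits.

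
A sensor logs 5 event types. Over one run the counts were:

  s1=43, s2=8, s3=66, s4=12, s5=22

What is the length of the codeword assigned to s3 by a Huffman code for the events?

1

Build the tree from the bottom:
merge s2(8) and s4(12): 20
merge 20 and s5(22): 42
merge 42 and s1(43): 85
merge s3(66) and 85: 151
s3 sits one level below the root: a 1-bit codeword.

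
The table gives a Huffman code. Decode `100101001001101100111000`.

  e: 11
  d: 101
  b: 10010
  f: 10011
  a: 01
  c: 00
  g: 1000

bbadfg

Read left to right; each codeword is recognised as soon as it completes (prefix code):
  10010→b | 10010→b | 01→a | 101→d | 10011→f | 1000→g
Decoded message: bbadfg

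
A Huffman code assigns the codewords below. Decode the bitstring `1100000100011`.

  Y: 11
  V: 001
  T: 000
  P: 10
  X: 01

Read left to right; each codeword is recognised as soon as it completes (prefix code):
  11→Y | 000→T | 001→V | 000→T | 11→Y
Decoded message: YTVTY

YTVTY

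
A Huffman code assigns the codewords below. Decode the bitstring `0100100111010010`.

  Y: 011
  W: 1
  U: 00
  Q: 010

QQYWQQ

Read left to right; each codeword is recognised as soon as it completes (prefix code):
  010→Q | 010→Q | 011→Y | 1→W | 010→Q | 010→Q
Decoded message: QQYWQQ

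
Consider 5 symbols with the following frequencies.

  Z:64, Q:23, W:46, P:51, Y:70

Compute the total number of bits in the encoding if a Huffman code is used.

Merge the two smallest weights repeatedly:
combine Q(23), W(46) → 69
combine P(51), Z(64) → 115
combine 69, Y(70) → 139
combine 115, 139 → 254
Total encoded bits = sum of merged weights = 69 + 115 + 139 + 254 = 577.

577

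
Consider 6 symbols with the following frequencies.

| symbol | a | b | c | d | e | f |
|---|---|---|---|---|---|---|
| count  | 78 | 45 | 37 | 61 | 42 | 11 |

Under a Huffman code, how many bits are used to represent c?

Build the tree from the bottom:
merge f(11) and c(37): 48
merge e(42) and b(45): 87
merge 48 and d(61): 109
merge a(78) and 87: 165
merge 109 and 165: 274
c sits 3 levels below the root, so its codeword is 3 bits.

3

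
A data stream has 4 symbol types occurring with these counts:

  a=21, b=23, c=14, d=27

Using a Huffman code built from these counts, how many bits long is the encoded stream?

Merge the two smallest weights repeatedly:
combine c(14), a(21) → 35
combine b(23), d(27) → 50
combine 35, 50 → 85
Total encoded bits = sum of merged weights = 35 + 50 + 85 = 170.

170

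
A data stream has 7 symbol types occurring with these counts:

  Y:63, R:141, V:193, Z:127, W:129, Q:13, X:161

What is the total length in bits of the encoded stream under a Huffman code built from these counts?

2203

Greedily combine the two least-frequent nodes:
merge Q(13) and Y(63): 76
merge 76 and Z(127): 203
merge W(129) and R(141): 270
merge X(161) and V(193): 354
merge 203 and 270: 473
merge 354 and 473: 827
Each symbol's bit-cost is frequency × depth; summing gives 2203 bits (equivalently 76 + 203 + 270 + 354 + 473 + 827).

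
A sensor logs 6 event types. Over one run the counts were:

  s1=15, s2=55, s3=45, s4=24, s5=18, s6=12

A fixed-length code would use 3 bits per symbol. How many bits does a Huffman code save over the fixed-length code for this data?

Fixed-length: 3 bits × 169 symbols = 507 bits.
Huffman merges:
combine s6(12), s1(15) → 27
combine s5(18), s4(24) → 42
combine 27, 42 → 69
combine s3(45), s2(55) → 100
combine 69, 100 → 169
Huffman total = 27 + 42 + 69 + 100 + 169 = 407 bits.
Saving = 507 − 407 = 100 bits.

100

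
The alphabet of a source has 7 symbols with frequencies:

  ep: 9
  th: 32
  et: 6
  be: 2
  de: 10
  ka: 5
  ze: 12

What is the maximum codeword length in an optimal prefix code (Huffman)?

Merge the two lowest-weight nodes at each step:
combine be(2), ka(5) → 7
combine et(6), 7 → 13
combine ep(9), de(10) → 19
combine ze(12), 13 → 25
combine 19, 25 → 44
combine th(32), 44 → 76
Maximum depth reached is 5.

5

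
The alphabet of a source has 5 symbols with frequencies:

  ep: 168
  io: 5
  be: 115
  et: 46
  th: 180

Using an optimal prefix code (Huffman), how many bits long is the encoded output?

1065

Greedily combine the two least-frequent nodes:
io(5) + et(46) → 51
51 + be(115) → 166
166 + ep(168) → 334
th(180) + 334 → 514
Total encoded bits = sum of merged weights = 51 + 166 + 334 + 514 = 1065.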